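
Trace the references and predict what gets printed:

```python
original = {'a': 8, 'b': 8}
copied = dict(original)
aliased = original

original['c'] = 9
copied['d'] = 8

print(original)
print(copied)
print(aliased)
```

Key concept: dict() creates copy, assignment creates alias.
Step by step:
`original = {'a': 8, 'b': 8}` → original = {'a': 8, 'b': 8}
`copied = dict(original)` → copied = {'a': 8, 'b': 8}
`aliased = original` → aliased = {'a': 8, 'b': 8} (same object as original)
`original['c'] = 9` → original = {'a': 8, 'b': 8, 'c': 9} (same object as aliased); aliased = {'a': 8, 'b': 8, 'c': 9} (same object as original)
`copied['d'] = 8` → copied = {'a': 8, 'b': 8, 'd': 8}
`print(original)` → prints {'a': 8, 'b': 8, 'c': 9}
`print(copied)` → prints {'a': 8, 'b': 8, 'd': 8}
`print(aliased)` → prints {'a': 8, 'b': 8, 'c': 9}

Answer:
{'a': 8, 'b': 8, 'c': 9}
{'a': 8, 'b': 8, 'd': 8}
{'a': 8, 'b': 8, 'c': 9}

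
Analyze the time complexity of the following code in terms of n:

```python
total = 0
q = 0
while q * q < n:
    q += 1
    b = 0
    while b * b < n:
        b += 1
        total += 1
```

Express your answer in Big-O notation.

Each loop level contributes: √n × √n. Multiplying the contributions gives O(n).

Answer: O(n)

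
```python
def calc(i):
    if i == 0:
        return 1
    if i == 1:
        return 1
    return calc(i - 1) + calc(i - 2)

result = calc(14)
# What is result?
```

Build up from base cases: calc(0)=1, calc(1)=1, calc(2)=2, calc(3)=3, calc(4)=5, calc(5)=8, calc(6)=13, ..., calc(14)=610

Answer: 610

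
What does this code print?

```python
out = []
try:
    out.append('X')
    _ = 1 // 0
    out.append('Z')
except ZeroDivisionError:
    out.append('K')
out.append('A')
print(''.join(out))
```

Execution trace: 'X' (try body) → 'K' (except ZeroDivisionError) → 'A' (after the try/except). Output: XKA

Answer: XKA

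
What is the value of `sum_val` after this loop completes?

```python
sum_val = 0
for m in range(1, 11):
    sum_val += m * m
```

Sum of squares 1² to 10² = 385
`sum_val` takes the values: 0 → 1 → 5 → 14 → 30 → 55 → 91 → 140 → 204 → 285 → 385

Answer: 385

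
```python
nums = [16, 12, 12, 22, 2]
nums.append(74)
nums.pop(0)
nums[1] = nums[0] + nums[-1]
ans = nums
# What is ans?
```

Trace:
`nums = [16, 12, 12, 22, 2]` → nums = [16, 12, 12, 22, 2]
`nums.append(74)` → nums = [16, 12, 12, 22, 2, 74]
`nums.pop(0)` → nums = [12, 12, 22, 2, 74]
`nums[1] = nums[0] + nums[-1]` → nums = [12, 86, 22, 2, 74]
`ans = nums` → ans = [12, 86, 22, 2, 74]
So ans = [12, 86, 22, 2, 74]

Answer: [12, 86, 22, 2, 74]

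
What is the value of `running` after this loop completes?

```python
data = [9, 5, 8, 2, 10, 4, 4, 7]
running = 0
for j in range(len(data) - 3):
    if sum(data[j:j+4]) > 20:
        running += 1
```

Count windows with sum > 20
`running` takes the values: 0 → 1 → 2 → 3 → 4

Answer: 4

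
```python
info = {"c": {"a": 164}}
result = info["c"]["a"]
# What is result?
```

Trace:
`info = {"c": {"a": 164}}` → info = {'c': {'a': 164}}
`result = info["c"]["a"]` → result = 164
So result = 164

Answer: 164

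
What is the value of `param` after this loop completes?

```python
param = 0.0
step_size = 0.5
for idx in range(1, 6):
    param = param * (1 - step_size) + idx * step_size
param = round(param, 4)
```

Moving average with lr=0.5
`param` takes the values: 0.0 → 0.5 → 1.25 → 2.125 → 3.0625 → 4.03125 → 4.0312

Answer: 4.0312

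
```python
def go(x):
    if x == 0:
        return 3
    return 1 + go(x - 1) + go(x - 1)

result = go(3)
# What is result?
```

go(x) = 1 + 2·go(x-1), go(0)=3. Closed form: (3+1)·2^3 - 1 = 31.

Answer: 31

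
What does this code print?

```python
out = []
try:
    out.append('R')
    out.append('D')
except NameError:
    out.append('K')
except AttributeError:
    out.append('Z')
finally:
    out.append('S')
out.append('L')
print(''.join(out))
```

Execution trace: 'R' (try body) → 'D' (try body, no exception) → 'S' (finally) → 'L' (after the try/except). Output: RDSL

Answer: RDSL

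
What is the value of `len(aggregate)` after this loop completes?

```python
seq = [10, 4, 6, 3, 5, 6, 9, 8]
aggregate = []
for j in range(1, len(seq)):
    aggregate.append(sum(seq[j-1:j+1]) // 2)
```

Number of 2-element averages
`aggregate` takes the values: [] → [7] → [7, 5] → [7, 5, 4] → [7, 5, 4, 4] → [7, 5, 4, 4, 5] → [7, 5, 4, 4, 5, 7] → [7, 5, 4, 4, 5, 7, 8]
So `len(aggregate)` = 7

Answer: 7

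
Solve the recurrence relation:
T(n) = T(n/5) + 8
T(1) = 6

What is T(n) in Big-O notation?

Each step divides n by 5 and adds 8. After log_5(n) steps we reach T(1)=6. So T(n) = 8·log_5(n) + 6 = O(log n).

Answer: O(log n)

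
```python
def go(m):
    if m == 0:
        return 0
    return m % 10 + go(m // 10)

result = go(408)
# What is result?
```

Sum of digits of 408: 8 + 0 + 4 = 12

Answer: 12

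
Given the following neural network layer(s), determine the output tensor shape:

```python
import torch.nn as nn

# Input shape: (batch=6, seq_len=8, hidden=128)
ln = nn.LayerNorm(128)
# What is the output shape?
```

Input: (6, 8, 128) -> Output: (6, 8, 128)

Answer: (6, 8, 128)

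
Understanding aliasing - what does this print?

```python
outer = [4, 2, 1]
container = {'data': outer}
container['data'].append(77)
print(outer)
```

Key concept: dict holds reference to list.
Step by step:
`outer = [4, 2, 1]` → outer = [4, 2, 1]
`container = {'data': outer}` → container = {'data': [4, 2, 1]}
`container['data'].append(77)` → outer = [4, 2, 1, 77]; container = {'data': [4, 2, 1, 77]}
`print(outer)` → prints [4, 2, 1, 77]

Answer: [4, 2, 1, 77]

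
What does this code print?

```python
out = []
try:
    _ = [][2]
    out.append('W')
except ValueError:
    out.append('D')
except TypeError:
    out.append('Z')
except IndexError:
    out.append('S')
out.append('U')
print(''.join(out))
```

Execution trace: 'S' (except IndexError) → 'U' (after the try/except). Output: SU

Answer: SU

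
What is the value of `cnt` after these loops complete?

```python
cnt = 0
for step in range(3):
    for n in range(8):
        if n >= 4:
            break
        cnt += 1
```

Inner breaks at 4, outer runs 3 times
`cnt` takes the values: 0 → 1 → 2 → 3 → 4 → 5 → 6 → 7 → 8 → 9 → 10 → 11 → 12

Answer: 12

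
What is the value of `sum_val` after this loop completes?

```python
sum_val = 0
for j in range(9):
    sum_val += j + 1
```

Start at 0, add 1 to 9 = 45
`sum_val` takes the values: 0 → 1 → 3 → 6 → 10 → 15 → 21 → 28 → 36 → 45

Answer: 45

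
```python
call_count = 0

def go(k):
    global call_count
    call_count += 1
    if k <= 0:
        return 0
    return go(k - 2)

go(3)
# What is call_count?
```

Linear recursion stepping by 2: 3 calls from k=3 down to ≤0.

Answer: 3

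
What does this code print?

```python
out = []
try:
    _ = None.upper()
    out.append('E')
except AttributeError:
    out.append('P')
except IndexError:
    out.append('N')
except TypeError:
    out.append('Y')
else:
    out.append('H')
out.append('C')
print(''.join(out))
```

Execution trace: 'P' (except AttributeError) → 'C' (after the try/except). Output: PC

Answer: PC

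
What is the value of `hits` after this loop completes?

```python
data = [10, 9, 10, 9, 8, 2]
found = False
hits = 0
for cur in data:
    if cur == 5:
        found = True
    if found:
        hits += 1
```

Count elements after first 5 in [10, 9, 10, 9, 8, 2]
`hits` takes the values: 0

Answer: 0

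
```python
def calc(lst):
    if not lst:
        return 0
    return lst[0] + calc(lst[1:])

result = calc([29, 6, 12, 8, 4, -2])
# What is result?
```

29 + 6 + 12 + 8 + 4 + (-2) + 0 = 57

Answer: 57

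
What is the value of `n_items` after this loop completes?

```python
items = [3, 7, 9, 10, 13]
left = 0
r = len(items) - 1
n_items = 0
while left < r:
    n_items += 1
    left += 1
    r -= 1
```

Iterations until pointers meet (list length 5)
`n_items` takes the values: 0 → 1 → 2

Answer: 2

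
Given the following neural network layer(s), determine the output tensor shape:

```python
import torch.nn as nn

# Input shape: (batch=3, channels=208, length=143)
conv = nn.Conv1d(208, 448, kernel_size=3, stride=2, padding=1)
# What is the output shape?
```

Input: (3, 208, 143) -> Output: (3, 448, 72)

Answer: (3, 448, 72)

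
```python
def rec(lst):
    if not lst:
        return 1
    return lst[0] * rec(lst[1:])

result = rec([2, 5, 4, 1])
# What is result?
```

Product over [2, 5, 4, 1] = 2 * 5 * 4 * 1 = 40

Answer: 40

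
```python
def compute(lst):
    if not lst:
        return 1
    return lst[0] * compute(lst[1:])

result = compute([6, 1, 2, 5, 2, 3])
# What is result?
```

Product over [6, 1, 2, 5, 2, 3] = 6 * 1 * 2 * 5 * 2 * 3 = 360

Answer: 360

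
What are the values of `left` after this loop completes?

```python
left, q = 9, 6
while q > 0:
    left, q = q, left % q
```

GCD of 9 and 6
`left` takes the values: 9 → 6 → 3

Answer: 3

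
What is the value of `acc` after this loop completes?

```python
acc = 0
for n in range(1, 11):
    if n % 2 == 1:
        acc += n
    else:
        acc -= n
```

Add odd, subtract even
`acc` takes the values: 0 → 1 → -1 → 2 → -2 → 3 → -3 → 4 → -4 → 5 → -5

Answer: -5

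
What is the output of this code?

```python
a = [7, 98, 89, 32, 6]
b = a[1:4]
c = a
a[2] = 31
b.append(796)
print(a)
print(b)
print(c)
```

Key concept: slice vs alias.
Step by step:
`a = [7, 98, 89, 32, 6]` → a = [7, 98, 89, 32, 6]
`b = a[1:4]` → b = [98, 89, 32]
`c = a` → c = [7, 98, 89, 32, 6] (same object as a)
`a[2] = 31` → a = [7, 98, 31, 32, 6] (same object as c); c = [7, 98, 31, 32, 6] (same object as a)
`b.append(796)` → b = [98, 89, 32, 796]
`print(a)` → prints [7, 98, 31, 32, 6]
`print(b)` → prints [98, 89, 32, 796]
`print(c)` → prints [7, 98, 31, 32, 6]

Answer:
[7, 98, 31, 32, 6]
[98, 89, 32, 796]
[7, 98, 31, 32, 6]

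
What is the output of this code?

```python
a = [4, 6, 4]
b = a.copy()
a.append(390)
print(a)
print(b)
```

Key concept: list.copy() creates independent copy.
Step by step:
`a = [4, 6, 4]` → a = [4, 6, 4]
`b = a.copy()` → b = [4, 6, 4]
`a.append(390)` → a = [4, 6, 4, 390]
`print(a)` → prints [4, 6, 4, 390]
`print(b)` → prints [4, 6, 4]

Answer:
[4, 6, 4, 390]
[4, 6, 4]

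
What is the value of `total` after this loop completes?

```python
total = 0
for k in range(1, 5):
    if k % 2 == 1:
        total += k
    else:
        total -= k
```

Add odd, subtract even
`total` takes the values: 0 → 1 → -1 → 2 → -2

Answer: -2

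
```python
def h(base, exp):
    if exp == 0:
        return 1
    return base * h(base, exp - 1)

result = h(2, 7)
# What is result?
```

h(2, 7) = 2 * 2 * 2 * 2 * 2 * 2 * 2 = 128

Answer: 128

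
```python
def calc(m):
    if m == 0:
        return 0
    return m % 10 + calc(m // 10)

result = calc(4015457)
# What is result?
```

Sum of digits of 4015457: 7 + 5 + 4 + 5 + 1 + 0 + 4 = 26

Answer: 26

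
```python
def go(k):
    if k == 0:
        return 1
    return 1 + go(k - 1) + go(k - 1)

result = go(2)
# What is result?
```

go(k) = 1 + 2·go(k-1), go(0)=1. Closed form: (1+1)·2^2 - 1 = 7.

Answer: 7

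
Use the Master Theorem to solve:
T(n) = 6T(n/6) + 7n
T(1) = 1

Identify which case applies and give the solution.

a=6, b=6, f(n)=7n. log_6(6) = 1. Since c=1 = 1, Case 2 applies: T(n) = Θ(n^log_b(a) · log n) = O(n log n).

Answer: O(n log n) - Case 2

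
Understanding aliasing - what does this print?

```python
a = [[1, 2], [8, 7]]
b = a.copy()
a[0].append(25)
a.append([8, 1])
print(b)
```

Key concept: shallow copy with nested lists.
Step by step:
`a = [[1, 2], [8, 7]]` → a = [[1, 2], [8, 7]]
`b = a.copy()` → b = [[1, 2], [8, 7]]
`a[0].append(25)` → a = [[1, 2, 25], [8, 7]]; b = [[1, 2, 25], [8, 7]]
`a.append([8, 1])` → a = [[1, 2, 25], [8, 7], [8, 1]]
`print(b)` → prints [[1, 2, 25], [8, 7]]

Answer: [[1, 2, 25], [8, 7]]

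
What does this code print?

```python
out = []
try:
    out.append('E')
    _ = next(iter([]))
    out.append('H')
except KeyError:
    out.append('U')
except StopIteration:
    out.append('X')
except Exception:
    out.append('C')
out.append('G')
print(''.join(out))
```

Execution trace: 'E' (try body) → 'X' (except StopIteration) → 'G' (after the try/except). Output: EXG

Answer: EXG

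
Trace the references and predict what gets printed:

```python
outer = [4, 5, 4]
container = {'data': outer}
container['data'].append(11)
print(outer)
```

Key concept: dict holds reference to list.
Step by step:
`outer = [4, 5, 4]` → outer = [4, 5, 4]
`container = {'data': outer}` → container = {'data': [4, 5, 4]}
`container['data'].append(11)` → outer = [4, 5, 4, 11]; container = {'data': [4, 5, 4, 11]}
`print(outer)` → prints [4, 5, 4, 11]

Answer: [4, 5, 4, 11]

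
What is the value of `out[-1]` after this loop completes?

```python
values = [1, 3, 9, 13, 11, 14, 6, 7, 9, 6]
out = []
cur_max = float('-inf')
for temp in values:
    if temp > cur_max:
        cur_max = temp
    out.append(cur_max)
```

Running max ends at 14
`out` takes the values: [] → [1] → [1, 3] → [1, 3, 9] → [1, 3, 9, 13] → [1, 3, 9, 13, 13] → [1, 3, 9, 13, 13, 14] → [1, 3, 9, 13, 13, 14, 14] → [1, 3, 9, 13, 13, 14, 14, 14] → [1, 3, 9, 13, 13, 14, 14, 14, 14] → [1, 3, 9, 13, 13, 14, 14, 14, 14, 14]
So `out[-1]` = 14

Answer: 14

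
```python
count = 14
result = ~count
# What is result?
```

Trace:
`count = 14` → count = 14
`result = ~count` → result = -15
So result = -15

Answer: -15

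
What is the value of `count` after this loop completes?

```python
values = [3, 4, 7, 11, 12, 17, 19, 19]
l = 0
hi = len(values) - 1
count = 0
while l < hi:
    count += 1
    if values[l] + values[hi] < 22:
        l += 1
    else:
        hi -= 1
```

Steps to find pair summing to 22
`count` takes the values: 0 → 1 → 2 → 3 → 4 → 5 → 6 → 7

Answer: 7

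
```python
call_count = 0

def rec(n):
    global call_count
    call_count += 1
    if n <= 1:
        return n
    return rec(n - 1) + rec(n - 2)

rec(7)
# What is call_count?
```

Calls(n) = 1 + Calls(n-1) + Calls(n-2); Calls(0)=Calls(1)=1. For n=7 this gives 41.

Answer: 41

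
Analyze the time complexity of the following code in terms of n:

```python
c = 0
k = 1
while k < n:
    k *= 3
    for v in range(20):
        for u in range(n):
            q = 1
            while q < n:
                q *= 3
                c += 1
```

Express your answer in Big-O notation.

Each loop level contributes: log n × 1 × n × log n. Multiplying the contributions gives O(n log² n).

Answer: O(n log² n)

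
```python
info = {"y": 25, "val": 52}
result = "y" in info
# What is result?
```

Trace:
`info = {"y": 25, "val": 52}` → info = {'y': 25, 'val': 52}
`result = "y" in info` → result = True
So result = True

Answer: True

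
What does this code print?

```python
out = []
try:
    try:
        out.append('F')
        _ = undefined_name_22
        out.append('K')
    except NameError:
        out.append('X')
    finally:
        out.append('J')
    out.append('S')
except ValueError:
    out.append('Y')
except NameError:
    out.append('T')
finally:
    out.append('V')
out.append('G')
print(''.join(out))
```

Execution trace: 'F' (inner try body) → 'X' (inner except NameError) → 'J' (inner finally) → 'S' (try body, no exception) → 'V' (finally) → 'G' (after the try/except). Output: FXJSVG

Answer: FXJSVG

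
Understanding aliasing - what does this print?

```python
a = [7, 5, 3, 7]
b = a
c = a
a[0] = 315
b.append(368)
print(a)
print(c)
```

Key concept: multiple aliases.
Step by step:
`a = [7, 5, 3, 7]` → a = [7, 5, 3, 7]
`b = a` → b = [7, 5, 3, 7] (same object as a)
`c = a` → c = [7, 5, 3, 7] (same object as a, b)
`a[0] = 315` → a = [315, 5, 3, 7] (same object as b, c); b = [315, 5, 3, 7] (same object as a, c); c = [315, 5, 3, 7] (same object as a, b)
`b.append(368)` → a = [315, 5, 3, 7, 368] (same object as b, c); b = [315, 5, 3, 7, 368] (same object as a, c); c = [315, 5, 3, 7, 368] (same object as a, b)
`print(a)` → prints [315, 5, 3, 7, 368]
`print(c)` → prints [315, 5, 3, 7, 368]

Answer:
[315, 5, 3, 7, 368]
[315, 5, 3, 7, 368]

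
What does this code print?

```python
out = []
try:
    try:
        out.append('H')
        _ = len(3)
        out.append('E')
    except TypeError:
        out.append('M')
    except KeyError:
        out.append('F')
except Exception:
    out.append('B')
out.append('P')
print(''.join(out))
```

Execution trace: 'H' (inner try body) → 'M' (inner except TypeError) → 'P' (after the try/except). Output: HMP

Answer: HMP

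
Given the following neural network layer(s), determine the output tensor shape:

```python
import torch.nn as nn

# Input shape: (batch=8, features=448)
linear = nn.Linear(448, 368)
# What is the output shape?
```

Input: (8, 448) -> Output: (8, 368)

Answer: (8, 368)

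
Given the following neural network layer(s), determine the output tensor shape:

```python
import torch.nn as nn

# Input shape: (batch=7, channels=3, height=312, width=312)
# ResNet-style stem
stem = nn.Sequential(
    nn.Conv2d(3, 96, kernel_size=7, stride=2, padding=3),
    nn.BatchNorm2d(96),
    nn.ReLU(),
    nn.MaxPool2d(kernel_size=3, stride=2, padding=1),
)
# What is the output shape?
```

Input: (7, 3, 312, 312) -> after Conv2d 7x7 stride=2: (7, 96, 156, 156) -> Output: (7, 96, 78, 78)

Answer: (7, 96, 78, 78)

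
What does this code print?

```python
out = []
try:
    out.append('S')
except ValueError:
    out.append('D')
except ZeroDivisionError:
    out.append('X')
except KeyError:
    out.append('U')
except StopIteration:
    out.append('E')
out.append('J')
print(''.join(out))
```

Execution trace: 'S' (try body, no exception) → 'J' (after the try/except). Output: SJ

Answer: SJ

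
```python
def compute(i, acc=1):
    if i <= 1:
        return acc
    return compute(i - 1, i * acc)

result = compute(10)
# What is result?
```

Accumulator trace (n, acc): (10, 1) -> (9, 10) -> (8, 90) -> (7, 720) -> (6, 5040) -> (5, 30240) -> (4, 151200) -> (3, 604800) -> (2, 1814400) -> (1, 3628800) -> return 3628800

Answer: 3628800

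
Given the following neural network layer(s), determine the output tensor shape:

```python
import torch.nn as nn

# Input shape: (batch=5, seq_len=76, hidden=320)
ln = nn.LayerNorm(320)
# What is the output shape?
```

Input: (5, 76, 320) -> Output: (5, 76, 320)

Answer: (5, 76, 320)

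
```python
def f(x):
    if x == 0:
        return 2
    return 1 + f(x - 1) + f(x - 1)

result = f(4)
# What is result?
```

f(x) = 1 + 2·f(x-1), f(0)=2. Closed form: (2+1)·2^4 - 1 = 47.

Answer: 47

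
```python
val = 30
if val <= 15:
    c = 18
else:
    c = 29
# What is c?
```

Trace:
`val = 30` → val = 30
`if val <= 15: ...` → val <= 15 is False, take else branch → c = 29
So c = 29

Answer: 29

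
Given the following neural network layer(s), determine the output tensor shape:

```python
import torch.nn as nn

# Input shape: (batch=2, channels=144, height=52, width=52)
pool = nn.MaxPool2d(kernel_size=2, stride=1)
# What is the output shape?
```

Input: (2, 144, 52, 52) -> Output: (2, 144, 51, 51)

Answer: (2, 144, 51, 51)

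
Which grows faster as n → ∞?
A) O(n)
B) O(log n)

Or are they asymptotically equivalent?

O(n) vs O(log n): Higher order terms dominate.

Answer: A) O(n) grows faster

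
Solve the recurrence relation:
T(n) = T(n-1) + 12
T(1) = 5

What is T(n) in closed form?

Unrolling: T(n) = T(1) + 12·(n-1) = 5 + 12(n-1) = 12n - 7.

Answer: T(n) = 12n - 7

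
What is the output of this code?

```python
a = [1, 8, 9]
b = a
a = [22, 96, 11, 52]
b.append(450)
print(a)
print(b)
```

Key concept: rebinding vs mutation: a is rebound to a new list, b still points at the original.
Step by step:
`a = [1, 8, 9]` → a = [1, 8, 9]
`b = a` → b = [1, 8, 9] (same object as a)
`a = [22, 96, 11, 52]` → a = [22, 96, 11, 52]
`b.append(450)` → b = [1, 8, 9, 450]
`print(a)` → prints [22, 96, 11, 52]
`print(b)` → prints [1, 8, 9, 450]

Answer:
[22, 96, 11, 52]
[1, 8, 9, 450]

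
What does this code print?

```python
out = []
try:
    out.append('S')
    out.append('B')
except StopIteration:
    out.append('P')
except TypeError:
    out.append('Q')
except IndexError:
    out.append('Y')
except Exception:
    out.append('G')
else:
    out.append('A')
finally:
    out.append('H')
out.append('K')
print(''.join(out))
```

Execution trace: 'S' (try body) → 'B' (try body, no exception) → 'A' (else) → 'H' (finally) → 'K' (after the try/except). Output: SBAHK

Answer: SBAHK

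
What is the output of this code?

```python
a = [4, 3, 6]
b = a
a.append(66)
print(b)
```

Key concept: basic list aliasing.
Step by step:
`a = [4, 3, 6]` → a = [4, 3, 6]
`b = a` → b = [4, 3, 6] (same object as a)
`a.append(66)` → a = [4, 3, 6, 66] (same object as b); b = [4, 3, 6, 66] (same object as a)
`print(b)` → prints [4, 3, 6, 66]

Answer: [4, 3, 6, 66]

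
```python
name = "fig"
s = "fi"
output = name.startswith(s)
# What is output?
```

Trace:
`name = "fig"` → name = 'fig'
`s = "fi"` → s = 'fi'
`output = name.startswith(s)` → output = True
So output = True

Answer: True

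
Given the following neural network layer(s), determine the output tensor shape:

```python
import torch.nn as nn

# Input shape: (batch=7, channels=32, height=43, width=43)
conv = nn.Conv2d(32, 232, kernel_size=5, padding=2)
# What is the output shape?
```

Input: (7, 32, 43, 43) -> Output: (7, 232, 43, 43)

Answer: (7, 232, 43, 43)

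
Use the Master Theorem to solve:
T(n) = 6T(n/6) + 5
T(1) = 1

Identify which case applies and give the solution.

a=6, b=6, f(n)=5. log_6(6) = 1. Since c=0 < 1, Case 1 applies: T(n) = Θ(n^log_b(a)) = O(n).

Answer: O(n) - Case 1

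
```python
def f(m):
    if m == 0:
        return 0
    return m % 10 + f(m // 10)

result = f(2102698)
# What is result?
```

Sum of digits of 2102698: 8 + 9 + 6 + 2 + 0 + 1 + 2 = 28

Answer: 28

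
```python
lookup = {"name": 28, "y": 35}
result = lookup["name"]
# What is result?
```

Trace:
`lookup = {"name": 28, "y": 35}` → lookup = {'name': 28, 'y': 35}
`result = lookup["name"]` → result = 28
So result = 28

Answer: 28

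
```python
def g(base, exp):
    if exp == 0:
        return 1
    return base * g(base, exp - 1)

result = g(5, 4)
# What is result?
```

g(5, 4) = 5 * 5 * 5 * 5 = 625

Answer: 625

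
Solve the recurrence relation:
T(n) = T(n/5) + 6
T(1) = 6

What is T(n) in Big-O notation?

Each step divides n by 5 and adds 6. After log_5(n) steps we reach T(1)=6. So T(n) = 6·log_5(n) + 6 = O(log n).

Answer: O(log n)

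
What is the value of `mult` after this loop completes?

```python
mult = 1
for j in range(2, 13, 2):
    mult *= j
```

Product of even numbers 2 to 12
`mult` takes the values: 1 → 2 → 8 → 48 → 384 → 3840 → 46080

Answer: 46080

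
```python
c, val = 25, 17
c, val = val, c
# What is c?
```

Trace:
`c, val = 25, 17` → c = 25; val = 17
`c, val = val, c` → c = 17; val = 25
So c = 17

Answer: 17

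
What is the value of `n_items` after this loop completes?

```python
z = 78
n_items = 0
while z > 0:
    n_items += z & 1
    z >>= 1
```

Count set bits in 78 (binary: 0b1001110)
`n_items` takes the values: 0 → 1 → 2 → 3 → 4

Answer: 4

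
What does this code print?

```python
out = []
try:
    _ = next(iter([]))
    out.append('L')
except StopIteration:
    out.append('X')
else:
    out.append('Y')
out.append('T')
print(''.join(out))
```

Execution trace: 'X' (except StopIteration) → 'T' (after the try/except). Output: XT

Answer: XT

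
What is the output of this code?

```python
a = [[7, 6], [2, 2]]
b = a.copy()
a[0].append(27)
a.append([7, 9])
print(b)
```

Key concept: shallow copy with nested lists.
Step by step:
`a = [[7, 6], [2, 2]]` → a = [[7, 6], [2, 2]]
`b = a.copy()` → b = [[7, 6], [2, 2]]
`a[0].append(27)` → a = [[7, 6, 27], [2, 2]]; b = [[7, 6, 27], [2, 2]]
`a.append([7, 9])` → a = [[7, 6, 27], [2, 2], [7, 9]]
`print(b)` → prints [[7, 6, 27], [2, 2]]

Answer: [[7, 6, 27], [2, 2]]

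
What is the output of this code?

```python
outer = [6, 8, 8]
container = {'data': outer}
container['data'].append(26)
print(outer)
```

Key concept: dict holds reference to list.
Step by step:
`outer = [6, 8, 8]` → outer = [6, 8, 8]
`container = {'data': outer}` → container = {'data': [6, 8, 8]}
`container['data'].append(26)` → outer = [6, 8, 8, 26]; container = {'data': [6, 8, 8, 26]}
`print(outer)` → prints [6, 8, 8, 26]

Answer: [6, 8, 8, 26]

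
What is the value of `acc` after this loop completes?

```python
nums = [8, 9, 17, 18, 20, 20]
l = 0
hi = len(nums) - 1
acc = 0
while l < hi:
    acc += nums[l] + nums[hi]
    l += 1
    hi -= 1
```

Sum of pairs from ends
`acc` takes the values: 0 → 28 → 57 → 92

Answer: 92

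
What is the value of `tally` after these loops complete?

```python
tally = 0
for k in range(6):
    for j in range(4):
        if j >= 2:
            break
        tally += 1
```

Inner breaks at 2, outer runs 6 times
`tally` takes the values: 0 → 1 → 2 → 3 → 4 → 5 → 6 → 7 → 8 → 9 → 10 → 11 → 12

Answer: 12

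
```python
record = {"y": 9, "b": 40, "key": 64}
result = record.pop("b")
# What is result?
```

Trace:
`record = {"y": 9, "b": 40, "key": 64}` → record = {'y': 9, 'b': 40, 'key': 64}
`result = record.pop("b")` → record = {'y': 9, 'key': 64}; result = 40
So result = 40

Answer: 40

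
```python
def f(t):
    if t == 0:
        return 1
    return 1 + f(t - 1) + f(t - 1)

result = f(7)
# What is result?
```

f(t) = 1 + 2·f(t-1), f(0)=1. Closed form: (1+1)·2^7 - 1 = 255.

Answer: 255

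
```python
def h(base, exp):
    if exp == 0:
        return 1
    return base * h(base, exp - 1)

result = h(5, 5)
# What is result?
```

h(5, 5) = 5 * 5 * 5 * 5 * 5 = 3125

Answer: 3125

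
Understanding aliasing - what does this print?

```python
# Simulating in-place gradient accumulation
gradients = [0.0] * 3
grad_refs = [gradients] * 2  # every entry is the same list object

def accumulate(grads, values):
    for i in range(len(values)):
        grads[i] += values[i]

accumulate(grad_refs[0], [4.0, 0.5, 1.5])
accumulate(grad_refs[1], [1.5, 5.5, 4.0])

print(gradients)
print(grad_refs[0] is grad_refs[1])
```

Key concept: gradient accumulation aliasing.
Step by step:
`gradients = [0.0] * 3` → gradients = [0.0, 0.0, 0.0]
`grad_refs = [gradients] * 2` → grad_refs = [[0.0, 0.0, 0.0], [0.0, 0.0, 0.0]]
`accumulate(grad_refs[0], [4.0, 0.5, 1.5])` → gradients = [4.0, 0.5, 1.5]; grad_refs = [[4.0, 0.5, 1.5], [4.0, 0.5, 1.5]]
`accumulate(grad_refs[1], [1.5, 5.5, 4.0])` → gradients = [5.5, 6.0, 5.5]; grad_refs = [[5.5, 6.0, 5.5], [5.5, 6.0, 5.5]]
`print(gradients)` → prints [5.5, 6.0, 5.5]
`print(grad_refs[0] is grad_refs[1])` → prints True

Answer:
[5.5, 6.0, 5.5]
True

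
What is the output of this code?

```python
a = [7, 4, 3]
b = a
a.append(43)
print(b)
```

Key concept: basic list aliasing.
Step by step:
`a = [7, 4, 3]` → a = [7, 4, 3]
`b = a` → b = [7, 4, 3] (same object as a)
`a.append(43)` → a = [7, 4, 3, 43] (same object as b); b = [7, 4, 3, 43] (same object as a)
`print(b)` → prints [7, 4, 3, 43]

Answer: [7, 4, 3, 43]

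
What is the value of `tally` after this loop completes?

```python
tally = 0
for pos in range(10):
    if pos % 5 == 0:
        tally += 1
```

Count numbers divisible by 5 in range(10)
`tally` takes the values: 0 → 1 → 2

Answer: 2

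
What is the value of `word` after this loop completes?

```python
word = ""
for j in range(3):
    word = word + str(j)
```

Concatenate digits 0 to 2
`word` takes the values: "" → "0" → "01" → "012"

Answer: "012"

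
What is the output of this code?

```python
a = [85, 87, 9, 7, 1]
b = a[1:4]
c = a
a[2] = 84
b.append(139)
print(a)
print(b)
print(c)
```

Key concept: slice vs alias.
Step by step:
`a = [85, 87, 9, 7, 1]` → a = [85, 87, 9, 7, 1]
`b = a[1:4]` → b = [87, 9, 7]
`c = a` → c = [85, 87, 9, 7, 1] (same object as a)
`a[2] = 84` → a = [85, 87, 84, 7, 1] (same object as c); c = [85, 87, 84, 7, 1] (same object as a)
`b.append(139)` → b = [87, 9, 7, 139]
`print(a)` → prints [85, 87, 84, 7, 1]
`print(b)` → prints [87, 9, 7, 139]
`print(c)` → prints [85, 87, 84, 7, 1]

Answer:
[85, 87, 84, 7, 1]
[87, 9, 7, 139]
[85, 87, 84, 7, 1]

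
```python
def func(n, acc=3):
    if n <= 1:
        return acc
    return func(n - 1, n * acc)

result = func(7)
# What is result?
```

Accumulator trace (n, acc): (7, 3) -> (6, 21) -> (5, 126) -> (4, 630) -> (3, 2520) -> (2, 7560) -> (1, 15120) -> return 15120

Answer: 15120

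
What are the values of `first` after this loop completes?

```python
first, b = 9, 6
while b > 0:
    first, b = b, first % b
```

GCD of 9 and 6
`first` takes the values: 9 → 6 → 3

Answer: 3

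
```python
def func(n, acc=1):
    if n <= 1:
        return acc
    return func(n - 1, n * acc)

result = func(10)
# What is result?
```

Accumulator trace (n, acc): (10, 1) -> (9, 10) -> (8, 90) -> (7, 720) -> (6, 5040) -> (5, 30240) -> (4, 151200) -> (3, 604800) -> (2, 1814400) -> (1, 3628800) -> return 3628800

Answer: 3628800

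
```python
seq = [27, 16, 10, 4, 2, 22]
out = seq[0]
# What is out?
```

Trace:
`seq = [27, 16, 10, 4, 2, 22]` → seq = [27, 16, 10, 4, 2, 22]
`out = seq[0]` → out = 27
So out = 27

Answer: 27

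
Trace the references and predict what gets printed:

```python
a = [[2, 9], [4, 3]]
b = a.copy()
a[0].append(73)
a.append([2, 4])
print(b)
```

Key concept: shallow copy with nested lists.
Step by step:
`a = [[2, 9], [4, 3]]` → a = [[2, 9], [4, 3]]
`b = a.copy()` → b = [[2, 9], [4, 3]]
`a[0].append(73)` → a = [[2, 9, 73], [4, 3]]; b = [[2, 9, 73], [4, 3]]
`a.append([2, 4])` → a = [[2, 9, 73], [4, 3], [2, 4]]
`print(b)` → prints [[2, 9, 73], [4, 3]]

Answer: [[2, 9, 73], [4, 3]]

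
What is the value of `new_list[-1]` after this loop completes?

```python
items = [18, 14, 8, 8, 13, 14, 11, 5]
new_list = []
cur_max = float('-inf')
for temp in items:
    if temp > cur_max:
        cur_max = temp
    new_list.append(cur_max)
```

Running max ends at 18
`new_list` takes the values: [] → [18] → [18, 18] → [18, 18, 18] → [18, 18, 18, 18] → [18, 18, 18, 18, 18] → [18, 18, 18, 18, 18, 18] → [18, 18, 18, 18, 18, 18, 18] → [18, 18, 18, 18, 18, 18, 18, 18]
So `new_list[-1]` = 18

Answer: 18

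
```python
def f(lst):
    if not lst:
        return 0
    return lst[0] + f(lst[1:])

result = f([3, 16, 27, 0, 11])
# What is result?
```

3 + 16 + 27 + 0 + 11 + 0 = 57

Answer: 57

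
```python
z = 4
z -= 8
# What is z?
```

Trace:
`z = 4` → z = 4
`z -= 8` → z = -4
So z = -4

Answer: -4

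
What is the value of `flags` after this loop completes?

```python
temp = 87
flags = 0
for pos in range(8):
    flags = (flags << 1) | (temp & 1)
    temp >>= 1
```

Reverse lowest 8 bits of 87
`flags` takes the values: 0 → 1 → 3 → 7 → 14 → 29 → 58 → 117 → 234

Answer: 234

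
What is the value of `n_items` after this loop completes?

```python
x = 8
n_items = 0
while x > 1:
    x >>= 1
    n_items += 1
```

Count right shifts until 1
`n_items` takes the values: 0 → 1 → 2 → 3

Answer: 3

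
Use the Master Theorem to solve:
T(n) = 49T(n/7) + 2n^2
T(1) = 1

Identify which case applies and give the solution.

a=49, b=7, f(n)=2n^2. log_7(49) = 2. Since c=2 = 2, Case 2 applies: T(n) = Θ(n^log_b(a) · log n) = O(n^2 log n).

Answer: O(n^2 log n) - Case 2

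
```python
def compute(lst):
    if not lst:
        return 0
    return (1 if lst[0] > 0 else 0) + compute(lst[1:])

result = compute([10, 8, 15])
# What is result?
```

Count of positive elements in [10, 8, 15] = 3

Answer: 3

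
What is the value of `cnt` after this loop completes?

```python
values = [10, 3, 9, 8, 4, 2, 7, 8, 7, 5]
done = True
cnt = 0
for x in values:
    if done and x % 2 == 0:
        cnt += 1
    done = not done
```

Count even values at even positions
`cnt` takes the values: 0 → 1 → 2

Answer: 2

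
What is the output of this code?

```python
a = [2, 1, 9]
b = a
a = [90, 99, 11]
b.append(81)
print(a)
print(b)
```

Key concept: rebinding vs mutation: a is rebound to a new list, b still points at the original.
Step by step:
`a = [2, 1, 9]` → a = [2, 1, 9]
`b = a` → b = [2, 1, 9] (same object as a)
`a = [90, 99, 11]` → a = [90, 99, 11]
`b.append(81)` → b = [2, 1, 9, 81]
`print(a)` → prints [90, 99, 11]
`print(b)` → prints [2, 1, 9, 81]

Answer:
[90, 99, 11]
[2, 1, 9, 81]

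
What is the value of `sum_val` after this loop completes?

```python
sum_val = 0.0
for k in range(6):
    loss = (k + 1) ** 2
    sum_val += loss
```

Sum of squared losses 1² + 2² + ... + 6²
`sum_val` takes the values: 0.0 → 1.0 → 5.0 → 14.0 → 30.0 → 55.0 → 91.0

Answer: 91.0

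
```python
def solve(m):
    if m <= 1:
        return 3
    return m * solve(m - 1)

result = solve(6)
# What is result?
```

solve(6) = 6 * 5 * 4 * 3 * 2 * 3 = 2160

Answer: 2160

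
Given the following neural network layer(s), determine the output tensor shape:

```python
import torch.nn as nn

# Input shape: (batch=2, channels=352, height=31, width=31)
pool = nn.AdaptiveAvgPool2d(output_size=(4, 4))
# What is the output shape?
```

Input: (2, 352, 31, 31) -> Output: (2, 352, 4, 4)

Answer: (2, 352, 4, 4)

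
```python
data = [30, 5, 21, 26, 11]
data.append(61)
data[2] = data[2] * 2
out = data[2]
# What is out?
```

Trace:
`data = [30, 5, 21, 26, 11]` → data = [30, 5, 21, 26, 11]
`data.append(61)` → data = [30, 5, 21, 26, 11, 61]
`data[2] = data[2] * 2` → data = [30, 5, 42, 26, 11, 61]
`out = data[2]` → out = 42
So out = 42

Answer: 42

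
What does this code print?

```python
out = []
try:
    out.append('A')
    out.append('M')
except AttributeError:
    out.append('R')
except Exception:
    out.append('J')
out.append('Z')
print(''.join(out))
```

Execution trace: 'A' (try body) → 'M' (try body, no exception) → 'Z' (after the try/except). Output: AMZ

Answer: AMZ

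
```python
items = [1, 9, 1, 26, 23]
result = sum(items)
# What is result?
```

Trace:
`items = [1, 9, 1, 26, 23]` → items = [1, 9, 1, 26, 23]
`result = sum(items)` → result = 60
So result = 60

Answer: 60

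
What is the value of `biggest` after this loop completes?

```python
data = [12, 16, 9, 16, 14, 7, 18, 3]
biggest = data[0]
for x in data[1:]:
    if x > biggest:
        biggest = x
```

Maximum of [12, 16, 9, 16, 14, 7, 18, 3]
`biggest` takes the values: 12 → 16 → 18

Answer: 18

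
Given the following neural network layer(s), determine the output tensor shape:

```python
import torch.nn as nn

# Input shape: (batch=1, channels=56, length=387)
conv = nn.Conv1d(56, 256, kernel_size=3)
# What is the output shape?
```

Input: (1, 56, 387) -> Output: (1, 256, 385)

Answer: (1, 256, 385)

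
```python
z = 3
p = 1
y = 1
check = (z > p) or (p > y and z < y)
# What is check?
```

Trace:
`z = 3` → z = 3
`p = 1` → p = 1
`y = 1` → y = 1
`check = (z > p) or (p > y and z < y)` → check = True
So check = True

Answer: True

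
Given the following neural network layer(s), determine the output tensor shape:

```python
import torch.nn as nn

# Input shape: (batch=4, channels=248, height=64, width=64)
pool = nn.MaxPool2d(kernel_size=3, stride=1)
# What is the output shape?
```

Input: (4, 248, 64, 64) -> Output: (4, 248, 62, 62)

Answer: (4, 248, 62, 62)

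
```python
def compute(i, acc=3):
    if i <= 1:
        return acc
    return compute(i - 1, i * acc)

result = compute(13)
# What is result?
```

Accumulator trace (n, acc): (13, 3) -> (12, 39) -> (11, 468) -> (10, 5148) -> (9, 51480) -> (8, 463320) -> (7, 3706560) -> (6, 25945920) -> (5, 155675520) -> (4, 778377600) -> (3, 3113510400) -> (2, 9340531200) -> (1, 18681062400) -> return 18681062400

Answer: 18681062400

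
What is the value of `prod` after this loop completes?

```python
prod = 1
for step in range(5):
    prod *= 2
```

2^5 = 32
`prod` takes the values: 1 → 2 → 4 → 8 → 16 → 32

Answer: 32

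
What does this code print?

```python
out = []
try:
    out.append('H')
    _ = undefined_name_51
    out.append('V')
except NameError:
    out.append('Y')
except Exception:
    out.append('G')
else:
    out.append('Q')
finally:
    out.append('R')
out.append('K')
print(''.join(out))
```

Execution trace: 'H' (try body) → 'Y' (except NameError) → 'R' (finally) → 'K' (after the try/except). Output: HYRK

Answer: HYRK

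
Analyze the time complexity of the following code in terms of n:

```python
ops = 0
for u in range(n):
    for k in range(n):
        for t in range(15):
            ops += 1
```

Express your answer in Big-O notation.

Each loop level contributes: n × n × 1. Multiplying the contributions gives O(n^2).

Answer: O(n^2)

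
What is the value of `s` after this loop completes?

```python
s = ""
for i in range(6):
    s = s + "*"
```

Repeat '*' 6 times
`s` takes the values: "" → "*" → "**" → "***" → "****" → "*****" → "******"

Answer: "******"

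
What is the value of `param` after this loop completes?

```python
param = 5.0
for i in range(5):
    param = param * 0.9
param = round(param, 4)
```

Exponential decay: 5.0 * 0.9^5
`param` takes the values: 5.0 → 4.5 → 4.05 → 3.645 → 3.2805 → 2.95245 → 2.9525

Answer: 2.9525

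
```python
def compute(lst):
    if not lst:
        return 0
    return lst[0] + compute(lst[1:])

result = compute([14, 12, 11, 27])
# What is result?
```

14 + 12 + 11 + 27 + 0 = 64

Answer: 64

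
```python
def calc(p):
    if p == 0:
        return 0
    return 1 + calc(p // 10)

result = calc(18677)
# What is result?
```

Count of digits of 18677: 5

Answer: 5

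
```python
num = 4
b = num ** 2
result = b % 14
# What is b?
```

Trace:
`num = 4` → num = 4
`b = num ** 2` → b = 16
`result = b % 14` → result = 2
So b = 16

Answer: 16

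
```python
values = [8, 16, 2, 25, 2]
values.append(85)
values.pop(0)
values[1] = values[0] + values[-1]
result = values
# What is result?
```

Trace:
`values = [8, 16, 2, 25, 2]` → values = [8, 16, 2, 25, 2]
`values.append(85)` → values = [8, 16, 2, 25, 2, 85]
`values.pop(0)` → values = [16, 2, 25, 2, 85]
`values[1] = values[0] + values[-1]` → values = [16, 101, 25, 2, 85]
`result = values` → result = [16, 101, 25, 2, 85]
So result = [16, 101, 25, 2, 85]

Answer: [16, 101, 25, 2, 85]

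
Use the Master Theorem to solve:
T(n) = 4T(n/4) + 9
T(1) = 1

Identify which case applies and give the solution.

a=4, b=4, f(n)=9. log_4(4) = 1. Since c=0 < 1, Case 1 applies: T(n) = Θ(n^log_b(a)) = O(n).

Answer: O(n) - Case 1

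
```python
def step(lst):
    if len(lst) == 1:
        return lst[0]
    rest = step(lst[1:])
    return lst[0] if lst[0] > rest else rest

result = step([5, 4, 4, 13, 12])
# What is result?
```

Recursive max over [5, 4, 4, 13, 12] = 13

Answer: 13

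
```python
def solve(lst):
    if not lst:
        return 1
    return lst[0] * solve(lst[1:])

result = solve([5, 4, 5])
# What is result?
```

Product over [5, 4, 5] = 5 * 4 * 5 = 100

Answer: 100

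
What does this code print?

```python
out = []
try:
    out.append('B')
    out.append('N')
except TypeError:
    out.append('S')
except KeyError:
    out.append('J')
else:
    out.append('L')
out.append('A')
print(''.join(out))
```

Execution trace: 'B' (try body) → 'N' (try body, no exception) → 'L' (else) → 'A' (after the try/except). Output: BNLA

Answer: BNLA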